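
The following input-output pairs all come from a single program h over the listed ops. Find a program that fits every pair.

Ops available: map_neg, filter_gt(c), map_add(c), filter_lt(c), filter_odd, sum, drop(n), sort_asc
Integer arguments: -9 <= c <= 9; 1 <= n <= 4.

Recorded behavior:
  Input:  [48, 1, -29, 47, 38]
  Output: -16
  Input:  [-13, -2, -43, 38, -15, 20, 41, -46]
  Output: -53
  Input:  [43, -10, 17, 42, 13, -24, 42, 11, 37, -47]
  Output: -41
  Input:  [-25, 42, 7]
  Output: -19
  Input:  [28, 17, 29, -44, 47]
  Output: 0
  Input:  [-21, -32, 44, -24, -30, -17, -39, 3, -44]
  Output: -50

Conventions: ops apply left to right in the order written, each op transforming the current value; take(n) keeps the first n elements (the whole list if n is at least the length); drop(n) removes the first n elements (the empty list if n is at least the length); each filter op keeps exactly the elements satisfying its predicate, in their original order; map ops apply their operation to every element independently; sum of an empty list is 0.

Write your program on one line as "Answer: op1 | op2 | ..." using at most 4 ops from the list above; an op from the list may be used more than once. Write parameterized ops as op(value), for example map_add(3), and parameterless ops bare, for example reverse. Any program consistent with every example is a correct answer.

filter_lt(4) | filter_odd | map_add(6) | sum

Check, running the answer program on each example:
  [48, 1, -29, 47, 38] -> [1, -29] -> [1, -29] -> [7, -23] -> -16
  [-13, -2, -43, 38, -15, 20, 41, -46] -> [-13, -2, -43, -15, -46] -> [-13, -43, -15] -> [-7, -37, -9] -> -53
  [43, -10, 17, 42, 13, -24, 42, 11, 37, -47] -> [-10, -24, -47] -> [-47] -> [-41] -> -41
  [-25, 42, 7] -> [-25] -> [-25] -> [-19] -> -19
  [28, 17, 29, -44, 47] -> [-44] -> [] -> [] -> 0
  [-21, -32, 44, -24, -30, -17, -39, 3, -44] -> [-21, -32, -24, -30, -17, -39, 3, -44] -> [-21, -17, -39, 3] -> [-15, -11, -33, 9] -> -50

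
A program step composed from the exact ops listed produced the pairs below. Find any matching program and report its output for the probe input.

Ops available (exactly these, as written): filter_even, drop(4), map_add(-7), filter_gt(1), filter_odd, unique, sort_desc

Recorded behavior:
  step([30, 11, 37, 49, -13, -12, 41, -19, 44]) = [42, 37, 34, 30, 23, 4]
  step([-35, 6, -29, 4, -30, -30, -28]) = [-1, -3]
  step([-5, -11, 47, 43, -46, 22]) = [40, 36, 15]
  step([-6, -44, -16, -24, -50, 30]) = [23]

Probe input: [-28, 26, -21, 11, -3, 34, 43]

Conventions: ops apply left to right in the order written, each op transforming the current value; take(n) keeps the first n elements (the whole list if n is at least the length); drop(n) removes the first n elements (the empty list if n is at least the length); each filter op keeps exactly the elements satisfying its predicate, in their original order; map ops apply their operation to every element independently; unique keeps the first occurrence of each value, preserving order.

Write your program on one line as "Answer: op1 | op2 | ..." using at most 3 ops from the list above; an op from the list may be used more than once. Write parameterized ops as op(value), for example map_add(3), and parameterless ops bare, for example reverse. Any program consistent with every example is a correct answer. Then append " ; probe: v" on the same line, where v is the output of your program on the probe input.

filter_gt(1) | sort_desc | map_add(-7) ; probe: [36, 27, 19, 4]

Check, running the answer program on each example:
  [30, 11, 37, 49, -13, -12, 41, -19, 44] -> [30, 11, 37, 49, 41, 44] -> [49, 44, 41, 37, 30, 11] -> [42, 37, 34, 30, 23, 4]
  [-35, 6, -29, 4, -30, -30, -28] -> [6, 4] -> [6, 4] -> [-1, -3]
  [-5, -11, 47, 43, -46, 22] -> [47, 43, 22] -> [47, 43, 22] -> [40, 36, 15]
  [-6, -44, -16, -24, -50, 30] -> [30] -> [30] -> [23]
  probe: [-28, 26, -21, 11, -3, 34, 43] -> [26, 11, 34, 43] -> [43, 34, 26, 11] -> [36, 27, 19, 4]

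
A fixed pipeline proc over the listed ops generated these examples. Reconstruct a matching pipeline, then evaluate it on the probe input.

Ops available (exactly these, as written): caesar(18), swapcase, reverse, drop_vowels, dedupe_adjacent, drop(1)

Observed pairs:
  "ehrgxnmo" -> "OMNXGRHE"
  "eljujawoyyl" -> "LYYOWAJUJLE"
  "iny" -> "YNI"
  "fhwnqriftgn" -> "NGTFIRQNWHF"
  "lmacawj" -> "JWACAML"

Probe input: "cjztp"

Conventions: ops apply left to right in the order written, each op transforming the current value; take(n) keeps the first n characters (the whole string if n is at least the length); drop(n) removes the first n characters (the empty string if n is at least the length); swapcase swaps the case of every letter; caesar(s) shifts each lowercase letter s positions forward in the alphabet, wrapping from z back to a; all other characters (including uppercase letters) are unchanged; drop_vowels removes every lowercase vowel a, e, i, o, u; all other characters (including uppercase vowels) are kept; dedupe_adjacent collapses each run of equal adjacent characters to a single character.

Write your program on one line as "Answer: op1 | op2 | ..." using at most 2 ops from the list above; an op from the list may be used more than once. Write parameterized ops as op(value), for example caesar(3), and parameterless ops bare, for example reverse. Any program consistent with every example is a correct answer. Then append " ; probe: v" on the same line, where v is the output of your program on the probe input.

swapcase | reverse ; probe: "PTZJC"

Check, running the answer program on each example:
  "ehrgxnmo" -> "EHRGXNMO" -> "OMNXGRHE"
  "eljujawoyyl" -> "ELJUJAWOYYL" -> "LYYOWAJUJLE"
  "iny" -> "INY" -> "YNI"
  "fhwnqriftgn" -> "FHWNQRIFTGN" -> "NGTFIRQNWHF"
  "lmacawj" -> "LMACAWJ" -> "JWACAML"
  probe: "cjztp" -> "CJZTP" -> "PTZJC"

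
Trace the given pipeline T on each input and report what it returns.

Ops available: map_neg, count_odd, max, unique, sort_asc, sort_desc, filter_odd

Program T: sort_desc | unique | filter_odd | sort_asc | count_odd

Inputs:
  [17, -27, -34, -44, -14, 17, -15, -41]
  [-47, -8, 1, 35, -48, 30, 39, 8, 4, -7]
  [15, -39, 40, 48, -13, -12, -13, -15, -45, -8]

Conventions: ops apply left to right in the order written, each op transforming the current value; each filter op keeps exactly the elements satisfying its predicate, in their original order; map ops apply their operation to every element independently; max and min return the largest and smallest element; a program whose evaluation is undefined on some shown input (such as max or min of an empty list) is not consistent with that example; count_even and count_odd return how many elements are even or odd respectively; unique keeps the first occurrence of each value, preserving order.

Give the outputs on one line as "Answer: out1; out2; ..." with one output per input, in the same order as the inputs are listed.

4; 5; 5

Execution, op by op:
  [17, -27, -34, -44, -14, 17, -15, -41] -> [17, 17, -14, -15, -27, -34, -41, -44] -> [17, -14, -15, -27, -34, -41, -44] -> [17, -15, -27, -41] -> [-41, -27, -15, 17] -> 4
  [-47, -8, 1, 35, -48, 30, 39, 8, 4, -7] -> [39, 35, 30, 8, 4, 1, -7, -8, -47, -48] -> [39, 35, 30, 8, 4, 1, -7, -8, -47, -48] -> [39, 35, 1, -7, -47] -> [-47, -7, 1, 35, 39] -> 5
  [15, -39, 40, 48, -13, -12, -13, -15, -45, -8] -> [48, 40, 15, -8, -12, -13, -13, -15, -39, -45] -> [48, 40, 15, -8, -12, -13, -15, -39, -45] -> [15, -13, -15, -39, -45] -> [-45, -39, -15, -13, 15] -> 5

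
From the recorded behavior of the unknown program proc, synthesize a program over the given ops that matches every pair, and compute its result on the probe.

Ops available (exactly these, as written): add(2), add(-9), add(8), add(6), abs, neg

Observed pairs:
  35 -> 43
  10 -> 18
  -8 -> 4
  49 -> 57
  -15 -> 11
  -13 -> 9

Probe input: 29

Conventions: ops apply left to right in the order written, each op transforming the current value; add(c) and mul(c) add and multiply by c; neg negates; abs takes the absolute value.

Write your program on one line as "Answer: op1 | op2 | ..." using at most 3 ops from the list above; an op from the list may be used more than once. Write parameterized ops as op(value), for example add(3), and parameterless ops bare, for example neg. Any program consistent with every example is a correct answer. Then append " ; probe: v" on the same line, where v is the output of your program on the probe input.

add(6) | abs | add(2) ; probe: 37

Check, running the answer program on each example:
  35 -> 41 -> 41 -> 43
  10 -> 16 -> 16 -> 18
  -8 -> -2 -> 2 -> 4
  49 -> 55 -> 55 -> 57
  -15 -> -9 -> 9 -> 11
  -13 -> -7 -> 7 -> 9
  probe: 29 -> 35 -> 35 -> 37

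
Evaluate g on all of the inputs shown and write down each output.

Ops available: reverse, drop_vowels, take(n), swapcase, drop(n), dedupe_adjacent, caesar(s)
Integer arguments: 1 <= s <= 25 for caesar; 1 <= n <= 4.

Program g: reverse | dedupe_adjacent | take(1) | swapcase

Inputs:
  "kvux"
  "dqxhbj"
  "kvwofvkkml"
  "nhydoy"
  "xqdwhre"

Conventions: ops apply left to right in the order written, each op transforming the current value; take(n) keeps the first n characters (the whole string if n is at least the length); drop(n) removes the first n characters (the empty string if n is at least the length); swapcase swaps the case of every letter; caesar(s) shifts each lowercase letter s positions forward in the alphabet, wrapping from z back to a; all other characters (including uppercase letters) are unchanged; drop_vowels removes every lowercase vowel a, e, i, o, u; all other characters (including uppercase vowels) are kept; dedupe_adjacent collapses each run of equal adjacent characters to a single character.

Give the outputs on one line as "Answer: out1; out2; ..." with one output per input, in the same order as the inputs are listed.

Execution, op by op:
  "kvux" -> "xuvk" -> "xuvk" -> "x" -> "X"
  "dqxhbj" -> "jbhxqd" -> "jbhxqd" -> "j" -> "J"
  "kvwofvkkml" -> "lmkkvfowvk" -> "lmkvfowvk" -> "l" -> "L"
  "nhydoy" -> "yodyhn" -> "yodyhn" -> "y" -> "Y"
  "xqdwhre" -> "erhwdqx" -> "erhwdqx" -> "e" -> "E"

"X"; "J"; "L"; "Y"; "E"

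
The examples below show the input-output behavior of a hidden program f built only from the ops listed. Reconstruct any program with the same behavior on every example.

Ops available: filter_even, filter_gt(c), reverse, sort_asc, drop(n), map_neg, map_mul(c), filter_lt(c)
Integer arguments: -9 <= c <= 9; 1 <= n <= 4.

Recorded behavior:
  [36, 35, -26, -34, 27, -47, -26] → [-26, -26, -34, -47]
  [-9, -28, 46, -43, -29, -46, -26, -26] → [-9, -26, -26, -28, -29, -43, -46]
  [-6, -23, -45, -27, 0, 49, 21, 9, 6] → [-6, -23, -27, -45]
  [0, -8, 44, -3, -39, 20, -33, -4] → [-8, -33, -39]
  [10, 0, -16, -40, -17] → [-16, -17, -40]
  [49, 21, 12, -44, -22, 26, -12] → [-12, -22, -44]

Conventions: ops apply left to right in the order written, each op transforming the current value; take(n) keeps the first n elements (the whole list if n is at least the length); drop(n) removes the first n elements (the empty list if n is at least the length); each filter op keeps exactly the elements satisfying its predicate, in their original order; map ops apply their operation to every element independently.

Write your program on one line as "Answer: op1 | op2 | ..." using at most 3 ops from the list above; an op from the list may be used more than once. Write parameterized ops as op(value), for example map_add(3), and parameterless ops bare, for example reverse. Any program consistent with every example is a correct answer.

sort_asc | reverse | filter_lt(-4)

Check, running the answer program on each example:
  [36, 35, -26, -34, 27, -47, -26] -> [-47, -34, -26, -26, 27, 35, 36] -> [36, 35, 27, -26, -26, -34, -47] -> [-26, -26, -34, -47]
  [-9, -28, 46, -43, -29, -46, -26, -26] -> [-46, -43, -29, -28, -26, -26, -9, 46] -> [46, -9, -26, -26, -28, -29, -43, -46] -> [-9, -26, -26, -28, -29, -43, -46]
  [-6, -23, -45, -27, 0, 49, 21, 9, 6] -> [-45, -27, -23, -6, 0, 6, 9, 21, 49] -> [49, 21, 9, 6, 0, -6, -23, -27, -45] -> [-6, -23, -27, -45]
  [0, -8, 44, -3, -39, 20, -33, -4] -> [-39, -33, -8, -4, -3, 0, 20, 44] -> [44, 20, 0, -3, -4, -8, -33, -39] -> [-8, -33, -39]
  [10, 0, -16, -40, -17] -> [-40, -17, -16, 0, 10] -> [10, 0, -16, -17, -40] -> [-16, -17, -40]
  [49, 21, 12, -44, -22, 26, -12] -> [-44, -22, -12, 12, 21, 26, 49] -> [49, 26, 21, 12, -12, -22, -44] -> [-12, -22, -44]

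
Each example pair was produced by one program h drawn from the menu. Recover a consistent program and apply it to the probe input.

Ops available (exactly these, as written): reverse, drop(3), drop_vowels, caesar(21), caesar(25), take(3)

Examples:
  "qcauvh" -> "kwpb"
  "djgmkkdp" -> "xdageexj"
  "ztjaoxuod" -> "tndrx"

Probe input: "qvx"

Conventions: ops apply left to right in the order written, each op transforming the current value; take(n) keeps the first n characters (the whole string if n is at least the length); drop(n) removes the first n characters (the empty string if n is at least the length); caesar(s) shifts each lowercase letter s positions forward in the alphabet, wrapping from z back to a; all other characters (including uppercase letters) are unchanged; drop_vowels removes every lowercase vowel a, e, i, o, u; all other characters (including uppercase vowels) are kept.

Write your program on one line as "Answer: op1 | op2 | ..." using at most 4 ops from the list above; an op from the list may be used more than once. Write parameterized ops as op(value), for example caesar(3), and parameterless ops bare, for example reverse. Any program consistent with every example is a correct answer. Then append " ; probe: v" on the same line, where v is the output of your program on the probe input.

drop_vowels | caesar(25) | caesar(21) ; probe: "kpr"

Check, running the answer program on each example:
  "qcauvh" -> "qcvh" -> "pbug" -> "kwpb"
  "djgmkkdp" -> "djgmkkdp" -> "cifljjco" -> "xdageexj"
  "ztjaoxuod" -> "ztjxd" -> "ysiwc" -> "tndrx"
  probe: "qvx" -> "qvx" -> "puw" -> "kpr"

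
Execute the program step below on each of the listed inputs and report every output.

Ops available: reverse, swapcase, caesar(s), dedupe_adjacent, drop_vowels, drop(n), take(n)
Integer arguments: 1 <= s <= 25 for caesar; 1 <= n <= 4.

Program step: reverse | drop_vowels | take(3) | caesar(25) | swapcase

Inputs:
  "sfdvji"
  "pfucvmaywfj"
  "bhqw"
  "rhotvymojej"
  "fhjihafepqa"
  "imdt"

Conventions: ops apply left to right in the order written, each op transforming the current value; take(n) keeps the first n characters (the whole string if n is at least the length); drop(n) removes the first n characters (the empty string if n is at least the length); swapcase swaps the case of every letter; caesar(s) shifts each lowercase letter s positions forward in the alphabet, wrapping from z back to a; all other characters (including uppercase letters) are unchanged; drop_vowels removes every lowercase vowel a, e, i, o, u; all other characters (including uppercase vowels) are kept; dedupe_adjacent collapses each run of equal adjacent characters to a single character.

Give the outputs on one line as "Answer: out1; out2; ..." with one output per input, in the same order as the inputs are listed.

Execution, op by op:
  "sfdvji" -> "ijvdfs" -> "jvdfs" -> "jvd" -> "iuc" -> "IUC"
  "pfucvmaywfj" -> "jfwyamvcufp" -> "jfwymvcfp" -> "jfw" -> "iev" -> "IEV"
  "bhqw" -> "wqhb" -> "wqhb" -> "wqh" -> "vpg" -> "VPG"
  "rhotvymojej" -> "jejomyvtohr" -> "jjmyvthr" -> "jjm" -> "iil" -> "IIL"
  "fhjihafepqa" -> "aqpefahijhf" -> "qpfhjhf" -> "qpf" -> "poe" -> "POE"
  "imdt" -> "tdmi" -> "tdm" -> "tdm" -> "scl" -> "SCL"

"IUC"; "IEV"; "VPG"; "IIL"; "POE"; "SCL"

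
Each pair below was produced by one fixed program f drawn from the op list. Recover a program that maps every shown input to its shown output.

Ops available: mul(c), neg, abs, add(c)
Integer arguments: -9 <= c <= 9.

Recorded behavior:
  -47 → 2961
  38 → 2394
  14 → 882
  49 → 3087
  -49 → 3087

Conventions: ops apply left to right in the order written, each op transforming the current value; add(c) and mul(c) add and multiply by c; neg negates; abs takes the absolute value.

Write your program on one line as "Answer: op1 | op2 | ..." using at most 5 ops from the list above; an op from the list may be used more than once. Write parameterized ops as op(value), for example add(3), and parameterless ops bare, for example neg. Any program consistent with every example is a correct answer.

abs | mul(-7) | neg | mul(9)

Check, running the answer program on each example:
  -47 -> 47 -> -329 -> 329 -> 2961
  38 -> 38 -> -266 -> 266 -> 2394
  14 -> 14 -> -98 -> 98 -> 882
  49 -> 49 -> -343 -> 343 -> 3087
  -49 -> 49 -> -343 -> 343 -> 3087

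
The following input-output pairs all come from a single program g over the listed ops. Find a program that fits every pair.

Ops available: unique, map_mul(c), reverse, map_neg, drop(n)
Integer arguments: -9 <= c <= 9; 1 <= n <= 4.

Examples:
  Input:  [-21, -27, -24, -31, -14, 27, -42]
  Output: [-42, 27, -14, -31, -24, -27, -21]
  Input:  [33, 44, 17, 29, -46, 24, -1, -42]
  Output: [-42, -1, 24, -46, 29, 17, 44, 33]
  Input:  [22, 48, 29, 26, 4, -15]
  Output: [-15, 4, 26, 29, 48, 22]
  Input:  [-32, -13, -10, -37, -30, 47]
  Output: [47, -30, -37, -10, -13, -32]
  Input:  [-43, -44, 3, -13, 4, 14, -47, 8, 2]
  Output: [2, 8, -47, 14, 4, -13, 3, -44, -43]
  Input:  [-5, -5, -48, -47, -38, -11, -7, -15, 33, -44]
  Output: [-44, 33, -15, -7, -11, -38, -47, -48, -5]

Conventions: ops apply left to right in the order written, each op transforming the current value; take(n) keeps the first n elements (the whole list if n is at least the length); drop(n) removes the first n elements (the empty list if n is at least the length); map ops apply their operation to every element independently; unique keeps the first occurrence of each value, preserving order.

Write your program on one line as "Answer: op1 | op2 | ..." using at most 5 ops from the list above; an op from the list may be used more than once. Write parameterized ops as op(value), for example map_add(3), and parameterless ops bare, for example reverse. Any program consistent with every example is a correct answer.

map_neg | reverse | map_neg | unique

Check, running the answer program on each example:
  [-21, -27, -24, -31, -14, 27, -42] -> [21, 27, 24, 31, 14, -27, 42] -> [42, -27, 14, 31, 24, 27, 21] -> [-42, 27, -14, -31, -24, -27, -21] -> [-42, 27, -14, -31, -24, -27, -21]
  [33, 44, 17, 29, -46, 24, -1, -42] -> [-33, -44, -17, -29, 46, -24, 1, 42] -> [42, 1, -24, 46, -29, -17, -44, -33] -> [-42, -1, 24, -46, 29, 17, 44, 33] -> [-42, -1, 24, -46, 29, 17, 44, 33]
  [22, 48, 29, 26, 4, -15] -> [-22, -48, -29, -26, -4, 15] -> [15, -4, -26, -29, -48, -22] -> [-15, 4, 26, 29, 48, 22] -> [-15, 4, 26, 29, 48, 22]
  [-32, -13, -10, -37, -30, 47] -> [32, 13, 10, 37, 30, -47] -> [-47, 30, 37, 10, 13, 32] -> [47, -30, -37, -10, -13, -32] -> [47, -30, -37, -10, -13, -32]
  [-43, -44, 3, -13, 4, 14, -47, 8, 2] -> [43, 44, -3, 13, -4, -14, 47, -8, -2] -> [-2, -8, 47, -14, -4, 13, -3, 44, 43] -> [2, 8, -47, 14, 4, -13, 3, -44, -43] -> [2, 8, -47, 14, 4, -13, 3, -44, -43]
  [-5, -5, -48, -47, -38, -11, -7, -15, 33, -44] -> [5, 5, 48, 47, 38, 11, 7, 15, -33, 44] -> [44, -33, 15, 7, 11, 38, 47, 48, 5, 5] -> [-44, 33, -15, -7, -11, -38, -47, -48, -5, -5] -> [-44, 33, -15, -7, -11, -38, -47, -48, -5]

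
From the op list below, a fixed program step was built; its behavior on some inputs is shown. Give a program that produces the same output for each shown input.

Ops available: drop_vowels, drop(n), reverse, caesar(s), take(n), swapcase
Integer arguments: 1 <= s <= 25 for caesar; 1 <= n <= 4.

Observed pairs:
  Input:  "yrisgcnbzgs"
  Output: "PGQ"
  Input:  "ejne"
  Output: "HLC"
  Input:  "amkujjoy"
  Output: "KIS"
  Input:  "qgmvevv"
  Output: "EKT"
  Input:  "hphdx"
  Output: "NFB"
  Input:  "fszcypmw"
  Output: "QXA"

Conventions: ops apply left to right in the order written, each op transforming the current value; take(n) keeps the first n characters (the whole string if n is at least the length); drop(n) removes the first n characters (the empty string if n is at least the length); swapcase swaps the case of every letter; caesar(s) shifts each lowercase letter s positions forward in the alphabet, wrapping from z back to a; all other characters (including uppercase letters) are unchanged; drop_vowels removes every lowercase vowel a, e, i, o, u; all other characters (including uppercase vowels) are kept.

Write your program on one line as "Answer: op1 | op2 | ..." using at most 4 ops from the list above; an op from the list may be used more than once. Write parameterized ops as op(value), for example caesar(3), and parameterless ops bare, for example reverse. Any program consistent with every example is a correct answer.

take(4) | caesar(24) | drop(1) | swapcase

Check, running the answer program on each example:
  "yrisgcnbzgs" -> "yris" -> "wpgq" -> "pgq" -> "PGQ"
  "ejne" -> "ejne" -> "chlc" -> "hlc" -> "HLC"
  "amkujjoy" -> "amku" -> "ykis" -> "kis" -> "KIS"
  "qgmvevv" -> "qgmv" -> "oekt" -> "ekt" -> "EKT"
  "hphdx" -> "hphd" -> "fnfb" -> "nfb" -> "NFB"
  "fszcypmw" -> "fszc" -> "dqxa" -> "qxa" -> "QXA"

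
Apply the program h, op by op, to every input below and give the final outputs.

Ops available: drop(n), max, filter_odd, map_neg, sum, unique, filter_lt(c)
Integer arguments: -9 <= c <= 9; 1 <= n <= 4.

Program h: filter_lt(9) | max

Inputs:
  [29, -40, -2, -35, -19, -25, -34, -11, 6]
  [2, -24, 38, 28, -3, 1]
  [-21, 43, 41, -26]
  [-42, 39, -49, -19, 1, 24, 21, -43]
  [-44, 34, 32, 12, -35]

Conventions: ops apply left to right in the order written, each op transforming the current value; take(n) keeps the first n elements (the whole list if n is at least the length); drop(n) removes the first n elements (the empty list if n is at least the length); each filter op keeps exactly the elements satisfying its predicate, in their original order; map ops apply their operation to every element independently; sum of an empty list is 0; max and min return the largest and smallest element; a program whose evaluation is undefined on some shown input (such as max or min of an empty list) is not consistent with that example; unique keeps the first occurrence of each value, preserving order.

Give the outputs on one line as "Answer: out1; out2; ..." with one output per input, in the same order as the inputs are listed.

Execution, op by op:
  [29, -40, -2, -35, -19, -25, -34, -11, 6] -> [-40, -2, -35, -19, -25, -34, -11, 6] -> 6
  [2, -24, 38, 28, -3, 1] -> [2, -24, -3, 1] -> 2
  [-21, 43, 41, -26] -> [-21, -26] -> -21
  [-42, 39, -49, -19, 1, 24, 21, -43] -> [-42, -49, -19, 1, -43] -> 1
  [-44, 34, 32, 12, -35] -> [-44, -35] -> -35

6; 2; -21; 1; -35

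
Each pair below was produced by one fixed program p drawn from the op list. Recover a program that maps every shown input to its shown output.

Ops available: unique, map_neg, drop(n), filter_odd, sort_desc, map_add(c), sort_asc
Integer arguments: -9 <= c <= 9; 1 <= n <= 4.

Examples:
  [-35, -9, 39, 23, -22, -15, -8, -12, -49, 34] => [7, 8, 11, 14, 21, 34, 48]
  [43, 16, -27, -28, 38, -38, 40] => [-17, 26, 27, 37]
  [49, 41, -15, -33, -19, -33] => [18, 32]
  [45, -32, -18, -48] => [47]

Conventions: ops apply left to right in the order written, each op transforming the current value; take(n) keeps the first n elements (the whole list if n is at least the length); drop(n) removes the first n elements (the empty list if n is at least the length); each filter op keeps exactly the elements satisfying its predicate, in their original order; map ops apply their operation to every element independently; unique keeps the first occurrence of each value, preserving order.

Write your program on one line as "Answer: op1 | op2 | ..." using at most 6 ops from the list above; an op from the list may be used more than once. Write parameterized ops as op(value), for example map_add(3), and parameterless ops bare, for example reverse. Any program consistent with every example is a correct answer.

map_add(4) | map_neg | sort_asc | map_add(3) | drop(3) | unique

Check, running the answer program on each example:
  [-35, -9, 39, 23, -22, -15, -8, -12, -49, 34] -> [-31, -5, 43, 27, -18, -11, -4, -8, -45, 38] -> [31, 5, -43, -27, 18, 11, 4, 8, 45, -38] -> [-43, -38, -27, 4, 5, 8, 11, 18, 31, 45] -> [-40, -35, -24, 7, 8, 11, 14, 21, 34, 48] -> [7, 8, 11, 14, 21, 34, 48] -> [7, 8, 11, 14, 21, 34, 48]
  [43, 16, -27, -28, 38, -38, 40] -> [47, 20, -23, -24, 42, -34, 44] -> [-47, -20, 23, 24, -42, 34, -44] -> [-47, -44, -42, -20, 23, 24, 34] -> [-44, -41, -39, -17, 26, 27, 37] -> [-17, 26, 27, 37] -> [-17, 26, 27, 37]
  [49, 41, -15, -33, -19, -33] -> [53, 45, -11, -29, -15, -29] -> [-53, -45, 11, 29, 15, 29] -> [-53, -45, 11, 15, 29, 29] -> [-50, -42, 14, 18, 32, 32] -> [18, 32, 32] -> [18, 32]
  [45, -32, -18, -48] -> [49, -28, -14, -44] -> [-49, 28, 14, 44] -> [-49, 14, 28, 44] -> [-46, 17, 31, 47] -> [47] -> [47]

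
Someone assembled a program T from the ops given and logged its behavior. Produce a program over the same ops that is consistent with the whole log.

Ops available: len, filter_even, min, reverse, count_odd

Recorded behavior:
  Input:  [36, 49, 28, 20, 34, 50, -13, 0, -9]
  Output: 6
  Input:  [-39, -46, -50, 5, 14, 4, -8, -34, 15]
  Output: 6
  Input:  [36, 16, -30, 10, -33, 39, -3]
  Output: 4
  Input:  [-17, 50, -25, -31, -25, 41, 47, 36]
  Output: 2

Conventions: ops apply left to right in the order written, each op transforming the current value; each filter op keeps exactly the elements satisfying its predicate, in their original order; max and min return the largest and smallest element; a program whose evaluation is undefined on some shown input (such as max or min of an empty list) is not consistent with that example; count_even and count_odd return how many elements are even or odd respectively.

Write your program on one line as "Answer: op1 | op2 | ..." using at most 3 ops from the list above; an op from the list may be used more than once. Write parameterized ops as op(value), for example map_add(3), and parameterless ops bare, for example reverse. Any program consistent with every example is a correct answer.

reverse | filter_even | len

Check, running the answer program on each example:
  [36, 49, 28, 20, 34, 50, -13, 0, -9] -> [-9, 0, -13, 50, 34, 20, 28, 49, 36] -> [0, 50, 34, 20, 28, 36] -> 6
  [-39, -46, -50, 5, 14, 4, -8, -34, 15] -> [15, -34, -8, 4, 14, 5, -50, -46, -39] -> [-34, -8, 4, 14, -50, -46] -> 6
  [36, 16, -30, 10, -33, 39, -3] -> [-3, 39, -33, 10, -30, 16, 36] -> [10, -30, 16, 36] -> 4
  [-17, 50, -25, -31, -25, 41, 47, 36] -> [36, 47, 41, -25, -31, -25, 50, -17] -> [36, 50] -> 2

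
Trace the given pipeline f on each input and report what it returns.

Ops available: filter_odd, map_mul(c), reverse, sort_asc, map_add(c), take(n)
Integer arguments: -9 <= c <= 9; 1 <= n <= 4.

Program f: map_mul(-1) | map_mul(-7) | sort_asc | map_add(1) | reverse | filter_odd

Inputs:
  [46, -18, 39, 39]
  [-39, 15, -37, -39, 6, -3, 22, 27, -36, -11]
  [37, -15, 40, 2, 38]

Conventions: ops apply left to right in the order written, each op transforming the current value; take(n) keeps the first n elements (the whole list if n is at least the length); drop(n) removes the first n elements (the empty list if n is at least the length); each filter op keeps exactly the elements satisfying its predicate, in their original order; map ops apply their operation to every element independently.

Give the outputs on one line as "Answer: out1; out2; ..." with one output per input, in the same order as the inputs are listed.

[323, -125]; [155, 43, -251]; [281, 267, 15]

Execution, op by op:
  [46, -18, 39, 39] -> [-46, 18, -39, -39] -> [322, -126, 273, 273] -> [-126, 273, 273, 322] -> [-125, 274, 274, 323] -> [323, 274, 274, -125] -> [323, -125]
  [-39, 15, -37, -39, 6, -3, 22, 27, -36, -11] -> [39, -15, 37, 39, -6, 3, -22, -27, 36, 11] -> [-273, 105, -259, -273, 42, -21, 154, 189, -252, -77] -> [-273, -273, -259, -252, -77, -21, 42, 105, 154, 189] -> [-272, -272, -258, -251, -76, -20, 43, 106, 155, 190] -> [190, 155, 106, 43, -20, -76, -251, -258, -272, -272] -> [155, 43, -251]
  [37, -15, 40, 2, 38] -> [-37, 15, -40, -2, -38] -> [259, -105, 280, 14, 266] -> [-105, 14, 259, 266, 280] -> [-104, 15, 260, 267, 281] -> [281, 267, 260, 15, -104] -> [281, 267, 15]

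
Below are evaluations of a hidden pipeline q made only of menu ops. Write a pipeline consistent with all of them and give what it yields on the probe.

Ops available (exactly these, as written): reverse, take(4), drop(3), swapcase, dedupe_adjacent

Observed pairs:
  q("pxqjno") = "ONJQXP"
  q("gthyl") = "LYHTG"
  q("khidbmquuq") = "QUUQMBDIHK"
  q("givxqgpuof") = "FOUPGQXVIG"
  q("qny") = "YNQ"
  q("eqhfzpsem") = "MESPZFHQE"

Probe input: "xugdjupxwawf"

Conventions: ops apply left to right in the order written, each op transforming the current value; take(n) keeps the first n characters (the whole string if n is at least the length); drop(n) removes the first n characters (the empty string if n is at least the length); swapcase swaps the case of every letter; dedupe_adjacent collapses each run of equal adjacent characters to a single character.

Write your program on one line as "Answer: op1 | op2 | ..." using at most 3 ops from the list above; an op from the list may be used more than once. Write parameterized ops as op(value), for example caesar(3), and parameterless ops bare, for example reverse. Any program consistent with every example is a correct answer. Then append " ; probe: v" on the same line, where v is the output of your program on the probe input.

reverse | swapcase ; probe: "FWAWXPUJDGUX"

Check, running the answer program on each example:
  "pxqjno" -> "onjqxp" -> "ONJQXP"
  "gthyl" -> "lyhtg" -> "LYHTG"
  "khidbmquuq" -> "quuqmbdihk" -> "QUUQMBDIHK"
  "givxqgpuof" -> "foupgqxvig" -> "FOUPGQXVIG"
  "qny" -> "ynq" -> "YNQ"
  "eqhfzpsem" -> "mespzfhqe" -> "MESPZFHQE"
  probe: "xugdjupxwawf" -> "fwawxpujdgux" -> "FWAWXPUJDGUX"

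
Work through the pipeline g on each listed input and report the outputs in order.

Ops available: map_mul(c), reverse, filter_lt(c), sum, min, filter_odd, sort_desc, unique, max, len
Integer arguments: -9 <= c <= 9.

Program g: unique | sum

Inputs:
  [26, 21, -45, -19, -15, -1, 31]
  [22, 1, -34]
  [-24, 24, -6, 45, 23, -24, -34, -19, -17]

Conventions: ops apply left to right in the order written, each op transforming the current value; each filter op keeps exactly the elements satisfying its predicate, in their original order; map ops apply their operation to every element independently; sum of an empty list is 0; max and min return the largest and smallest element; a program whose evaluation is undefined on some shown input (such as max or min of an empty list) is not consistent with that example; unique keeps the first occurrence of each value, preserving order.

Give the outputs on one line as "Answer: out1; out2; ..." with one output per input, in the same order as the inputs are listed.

-2; -11; -8

Execution, op by op:
  [26, 21, -45, -19, -15, -1, 31] -> [26, 21, -45, -19, -15, -1, 31] -> -2
  [22, 1, -34] -> [22, 1, -34] -> -11
  [-24, 24, -6, 45, 23, -24, -34, -19, -17] -> [-24, 24, -6, 45, 23, -34, -19, -17] -> -8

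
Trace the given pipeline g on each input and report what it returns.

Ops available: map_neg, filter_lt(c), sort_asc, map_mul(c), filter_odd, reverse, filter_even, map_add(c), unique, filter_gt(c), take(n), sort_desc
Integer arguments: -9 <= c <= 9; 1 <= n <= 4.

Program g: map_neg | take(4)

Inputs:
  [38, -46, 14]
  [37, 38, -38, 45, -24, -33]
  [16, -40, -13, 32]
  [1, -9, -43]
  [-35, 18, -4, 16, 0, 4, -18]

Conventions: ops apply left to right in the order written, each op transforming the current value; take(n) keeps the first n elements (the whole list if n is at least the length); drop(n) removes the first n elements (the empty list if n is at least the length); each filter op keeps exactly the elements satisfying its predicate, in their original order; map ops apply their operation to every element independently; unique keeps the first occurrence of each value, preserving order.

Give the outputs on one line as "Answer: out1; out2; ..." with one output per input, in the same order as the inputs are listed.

[-38, 46, -14]; [-37, -38, 38, -45]; [-16, 40, 13, -32]; [-1, 9, 43]; [35, -18, 4, -16]

Execution, op by op:
  [38, -46, 14] -> [-38, 46, -14] -> [-38, 46, -14]
  [37, 38, -38, 45, -24, -33] -> [-37, -38, 38, -45, 24, 33] -> [-37, -38, 38, -45]
  [16, -40, -13, 32] -> [-16, 40, 13, -32] -> [-16, 40, 13, -32]
  [1, -9, -43] -> [-1, 9, 43] -> [-1, 9, 43]
  [-35, 18, -4, 16, 0, 4, -18] -> [35, -18, 4, -16, 0, -4, 18] -> [35, -18, 4, -16]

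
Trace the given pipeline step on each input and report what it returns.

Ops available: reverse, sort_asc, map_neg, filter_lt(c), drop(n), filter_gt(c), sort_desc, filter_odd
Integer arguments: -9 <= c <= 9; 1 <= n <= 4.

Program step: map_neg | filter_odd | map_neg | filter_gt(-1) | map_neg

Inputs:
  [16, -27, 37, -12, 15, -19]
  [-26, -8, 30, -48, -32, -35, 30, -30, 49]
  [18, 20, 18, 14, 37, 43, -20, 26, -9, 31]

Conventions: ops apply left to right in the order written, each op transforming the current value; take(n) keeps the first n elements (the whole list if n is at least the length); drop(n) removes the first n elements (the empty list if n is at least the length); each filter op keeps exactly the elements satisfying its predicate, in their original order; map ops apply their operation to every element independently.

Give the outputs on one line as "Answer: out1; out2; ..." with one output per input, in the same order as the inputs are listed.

[-37, -15]; [-49]; [-37, -43, -31]

Execution, op by op:
  [16, -27, 37, -12, 15, -19] -> [-16, 27, -37, 12, -15, 19] -> [27, -37, -15, 19] -> [-27, 37, 15, -19] -> [37, 15] -> [-37, -15]
  [-26, -8, 30, -48, -32, -35, 30, -30, 49] -> [26, 8, -30, 48, 32, 35, -30, 30, -49] -> [35, -49] -> [-35, 49] -> [49] -> [-49]
  [18, 20, 18, 14, 37, 43, -20, 26, -9, 31] -> [-18, -20, -18, -14, -37, -43, 20, -26, 9, -31] -> [-37, -43, 9, -31] -> [37, 43, -9, 31] -> [37, 43, 31] -> [-37, -43, -31]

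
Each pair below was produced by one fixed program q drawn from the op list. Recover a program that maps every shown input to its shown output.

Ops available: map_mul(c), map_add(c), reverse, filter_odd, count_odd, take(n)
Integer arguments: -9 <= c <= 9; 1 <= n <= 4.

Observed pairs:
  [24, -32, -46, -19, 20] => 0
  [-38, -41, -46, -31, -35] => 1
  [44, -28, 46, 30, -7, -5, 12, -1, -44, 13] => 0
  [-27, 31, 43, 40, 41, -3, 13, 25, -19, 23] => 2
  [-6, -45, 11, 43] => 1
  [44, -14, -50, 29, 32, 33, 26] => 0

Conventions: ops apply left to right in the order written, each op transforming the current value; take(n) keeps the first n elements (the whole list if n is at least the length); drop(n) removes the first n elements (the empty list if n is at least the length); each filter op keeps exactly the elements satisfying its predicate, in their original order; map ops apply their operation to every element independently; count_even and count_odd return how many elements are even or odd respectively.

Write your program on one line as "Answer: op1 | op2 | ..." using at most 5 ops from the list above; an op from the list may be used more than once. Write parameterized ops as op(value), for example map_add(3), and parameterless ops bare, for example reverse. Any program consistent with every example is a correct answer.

map_mul(3) | take(3) | take(2) | count_odd

Check, running the answer program on each example:
  [24, -32, -46, -19, 20] -> [72, -96, -138, -57, 60] -> [72, -96, -138] -> [72, -96] -> 0
  [-38, -41, -46, -31, -35] -> [-114, -123, -138, -93, -105] -> [-114, -123, -138] -> [-114, -123] -> 1
  [44, -28, 46, 30, -7, -5, 12, -1, -44, 13] -> [132, -84, 138, 90, -21, -15, 36, -3, -132, 39] -> [132, -84, 138] -> [132, -84] -> 0
  [-27, 31, 43, 40, 41, -3, 13, 25, -19, 23] -> [-81, 93, 129, 120, 123, -9, 39, 75, -57, 69] -> [-81, 93, 129] -> [-81, 93] -> 2
  [-6, -45, 11, 43] -> [-18, -135, 33, 129] -> [-18, -135, 33] -> [-18, -135] -> 1
  [44, -14, -50, 29, 32, 33, 26] -> [132, -42, -150, 87, 96, 99, 78] -> [132, -42, -150] -> [132, -42] -> 0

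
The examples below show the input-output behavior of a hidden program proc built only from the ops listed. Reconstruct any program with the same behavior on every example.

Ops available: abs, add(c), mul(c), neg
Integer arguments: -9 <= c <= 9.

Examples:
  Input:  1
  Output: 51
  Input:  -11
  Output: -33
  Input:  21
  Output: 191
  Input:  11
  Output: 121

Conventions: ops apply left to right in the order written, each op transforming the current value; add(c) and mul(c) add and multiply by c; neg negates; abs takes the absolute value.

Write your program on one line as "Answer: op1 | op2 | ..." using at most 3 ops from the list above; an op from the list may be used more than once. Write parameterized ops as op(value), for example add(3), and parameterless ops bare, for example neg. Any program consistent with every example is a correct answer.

add(7) | mul(7) | add(-5)

Check, running the answer program on each example:
  1 -> 8 -> 56 -> 51
  -11 -> -4 -> -28 -> -33
  21 -> 28 -> 196 -> 191
  11 -> 18 -> 126 -> 121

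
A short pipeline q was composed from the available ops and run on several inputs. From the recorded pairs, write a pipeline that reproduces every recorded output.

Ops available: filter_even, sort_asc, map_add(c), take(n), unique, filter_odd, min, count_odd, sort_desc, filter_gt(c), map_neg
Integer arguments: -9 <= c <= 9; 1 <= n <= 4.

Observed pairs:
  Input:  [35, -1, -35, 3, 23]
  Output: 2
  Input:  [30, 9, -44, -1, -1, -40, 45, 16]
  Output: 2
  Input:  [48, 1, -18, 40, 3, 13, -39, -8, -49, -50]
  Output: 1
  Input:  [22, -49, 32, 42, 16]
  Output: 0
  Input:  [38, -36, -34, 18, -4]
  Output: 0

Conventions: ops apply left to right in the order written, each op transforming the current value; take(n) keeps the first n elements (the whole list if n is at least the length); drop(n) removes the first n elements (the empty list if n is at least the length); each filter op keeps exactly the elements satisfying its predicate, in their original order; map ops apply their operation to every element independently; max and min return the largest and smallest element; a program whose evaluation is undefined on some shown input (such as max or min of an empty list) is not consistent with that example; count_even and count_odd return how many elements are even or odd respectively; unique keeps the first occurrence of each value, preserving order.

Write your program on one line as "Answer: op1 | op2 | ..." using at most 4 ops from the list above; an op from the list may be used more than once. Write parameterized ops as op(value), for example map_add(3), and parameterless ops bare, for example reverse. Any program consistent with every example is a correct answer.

filter_odd | filter_gt(7) | map_add(4) | count_odd

Check, running the answer program on each example:
  [35, -1, -35, 3, 23] -> [35, -1, -35, 3, 23] -> [35, 23] -> [39, 27] -> 2
  [30, 9, -44, -1, -1, -40, 45, 16] -> [9, -1, -1, 45] -> [9, 45] -> [13, 49] -> 2
  [48, 1, -18, 40, 3, 13, -39, -8, -49, -50] -> [1, 3, 13, -39, -49] -> [13] -> [17] -> 1
  [22, -49, 32, 42, 16] -> [-49] -> [] -> [] -> 0
  [38, -36, -34, 18, -4] -> [] -> [] -> [] -> 0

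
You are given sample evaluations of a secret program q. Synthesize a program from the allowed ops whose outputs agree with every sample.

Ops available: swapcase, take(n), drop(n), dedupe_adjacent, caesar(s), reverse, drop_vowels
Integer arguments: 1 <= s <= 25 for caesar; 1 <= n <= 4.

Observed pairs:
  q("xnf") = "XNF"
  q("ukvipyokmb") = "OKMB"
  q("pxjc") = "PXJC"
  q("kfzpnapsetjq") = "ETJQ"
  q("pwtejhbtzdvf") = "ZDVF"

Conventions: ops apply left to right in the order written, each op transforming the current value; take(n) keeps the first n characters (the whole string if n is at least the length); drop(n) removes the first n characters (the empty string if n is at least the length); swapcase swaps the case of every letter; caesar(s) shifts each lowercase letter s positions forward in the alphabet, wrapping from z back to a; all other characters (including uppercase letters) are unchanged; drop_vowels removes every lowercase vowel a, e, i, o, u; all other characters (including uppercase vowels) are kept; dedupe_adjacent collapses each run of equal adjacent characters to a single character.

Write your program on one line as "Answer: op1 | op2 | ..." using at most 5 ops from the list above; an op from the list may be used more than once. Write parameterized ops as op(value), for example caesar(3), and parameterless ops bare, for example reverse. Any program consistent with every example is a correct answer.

reverse | take(4) | swapcase | reverse

Check, running the answer program on each example:
  "xnf" -> "fnx" -> "fnx" -> "FNX" -> "XNF"
  "ukvipyokmb" -> "bmkoypivku" -> "bmko" -> "BMKO" -> "OKMB"
  "pxjc" -> "cjxp" -> "cjxp" -> "CJXP" -> "PXJC"
  "kfzpnapsetjq" -> "qjtespanpzfk" -> "qjte" -> "QJTE" -> "ETJQ"
  "pwtejhbtzdvf" -> "fvdztbhjetwp" -> "fvdz" -> "FVDZ" -> "ZDVF"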